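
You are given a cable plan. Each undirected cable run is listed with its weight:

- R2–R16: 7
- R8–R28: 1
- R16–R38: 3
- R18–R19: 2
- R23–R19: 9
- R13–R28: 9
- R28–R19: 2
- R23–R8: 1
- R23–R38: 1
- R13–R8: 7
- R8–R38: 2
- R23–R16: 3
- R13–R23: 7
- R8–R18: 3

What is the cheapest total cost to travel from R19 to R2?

14

Settle nodes by increasing distance from R19:
R19: 0
R18: 2  (via R19)
R28: 2  (via R19)
R8: 3  (via R28)
R23: 4  (via R8)
R38: 5  (via R8)
R16: 7  (via R23)
R13: 10  (via R8)
R2: 14  (via R16)
Shortest route: R19–R28–R8–R23–R16–R2 = 14.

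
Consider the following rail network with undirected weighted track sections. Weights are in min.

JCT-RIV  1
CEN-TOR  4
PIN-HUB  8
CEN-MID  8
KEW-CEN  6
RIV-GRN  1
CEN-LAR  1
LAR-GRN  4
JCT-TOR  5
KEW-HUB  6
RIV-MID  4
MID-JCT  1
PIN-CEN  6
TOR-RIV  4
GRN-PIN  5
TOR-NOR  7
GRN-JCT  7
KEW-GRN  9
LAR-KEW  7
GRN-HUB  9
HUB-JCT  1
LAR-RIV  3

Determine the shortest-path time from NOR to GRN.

Shortest distances from NOR:
NOR: 0
TOR: 7  (via NOR)
RIV: 11  (via TOR)
CEN: 11  (via TOR)
LAR: 12  (via CEN)
GRN: 12  (via RIV)
Shortest route: NOR → TOR → RIV → GRN = 12 min.

12 min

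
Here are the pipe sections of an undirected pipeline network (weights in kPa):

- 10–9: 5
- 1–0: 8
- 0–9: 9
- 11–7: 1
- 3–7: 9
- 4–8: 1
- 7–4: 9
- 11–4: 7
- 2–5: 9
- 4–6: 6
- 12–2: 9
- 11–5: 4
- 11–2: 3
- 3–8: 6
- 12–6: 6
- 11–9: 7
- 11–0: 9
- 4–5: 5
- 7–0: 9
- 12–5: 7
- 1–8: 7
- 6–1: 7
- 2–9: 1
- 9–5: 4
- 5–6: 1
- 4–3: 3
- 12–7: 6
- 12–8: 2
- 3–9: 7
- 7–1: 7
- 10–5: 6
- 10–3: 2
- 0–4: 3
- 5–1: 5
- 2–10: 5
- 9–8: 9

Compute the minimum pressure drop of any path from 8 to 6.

Shortest distances from 8:
8: 0
4: 1  (via 8)
12: 2  (via 8)
0: 4  (via 4)
3: 4  (via 4)
5: 6  (via 4)
10: 6  (via 3)
1: 7  (via 8)
6: 7  (via 4)
Shortest route: 8–4–6 = 7 kPa.

7 kPa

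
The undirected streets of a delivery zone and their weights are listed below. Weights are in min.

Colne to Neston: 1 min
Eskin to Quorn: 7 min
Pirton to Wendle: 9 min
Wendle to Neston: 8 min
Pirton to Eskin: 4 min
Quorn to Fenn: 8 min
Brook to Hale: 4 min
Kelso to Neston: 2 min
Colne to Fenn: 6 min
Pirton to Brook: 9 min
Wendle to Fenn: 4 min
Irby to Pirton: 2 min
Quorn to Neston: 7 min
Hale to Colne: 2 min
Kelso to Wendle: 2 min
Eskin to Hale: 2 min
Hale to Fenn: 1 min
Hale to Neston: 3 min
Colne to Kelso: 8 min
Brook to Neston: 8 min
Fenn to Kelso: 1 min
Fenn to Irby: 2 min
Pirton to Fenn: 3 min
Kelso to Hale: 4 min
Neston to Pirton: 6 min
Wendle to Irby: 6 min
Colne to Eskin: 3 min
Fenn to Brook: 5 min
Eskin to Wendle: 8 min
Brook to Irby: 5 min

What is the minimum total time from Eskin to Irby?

Shortest distances from Eskin:
Eskin: 0
Hale: 2  (via Eskin)
Colne: 3  (via Eskin)
Fenn: 3  (via Hale)
Neston: 4  (via Colne)
Pirton: 4  (via Eskin)
Kelso: 4  (via Fenn)
Irby: 5  (via Fenn)
Shortest route: Eskin → Hale → Fenn → Irby = 5 min.

5 min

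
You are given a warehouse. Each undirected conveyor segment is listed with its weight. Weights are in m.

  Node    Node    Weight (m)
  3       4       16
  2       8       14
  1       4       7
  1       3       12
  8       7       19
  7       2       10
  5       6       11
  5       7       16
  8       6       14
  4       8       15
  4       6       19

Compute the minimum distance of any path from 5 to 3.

Candidate routes:
5 → 6 → 4 → 3: 11+19+16 = 46
5 → 6 → 8 → 4 → 1 → 3: 11+14+15+7+12 = 59
5 → 6 → 4 → 1 → 3: 11+19+7+12 = 49
5 → 6 → 8 → 4 → 3: 11+14+15+16 = 56
Cheapest is 5 → 6 → 4 → 3 at 46 m.

46 m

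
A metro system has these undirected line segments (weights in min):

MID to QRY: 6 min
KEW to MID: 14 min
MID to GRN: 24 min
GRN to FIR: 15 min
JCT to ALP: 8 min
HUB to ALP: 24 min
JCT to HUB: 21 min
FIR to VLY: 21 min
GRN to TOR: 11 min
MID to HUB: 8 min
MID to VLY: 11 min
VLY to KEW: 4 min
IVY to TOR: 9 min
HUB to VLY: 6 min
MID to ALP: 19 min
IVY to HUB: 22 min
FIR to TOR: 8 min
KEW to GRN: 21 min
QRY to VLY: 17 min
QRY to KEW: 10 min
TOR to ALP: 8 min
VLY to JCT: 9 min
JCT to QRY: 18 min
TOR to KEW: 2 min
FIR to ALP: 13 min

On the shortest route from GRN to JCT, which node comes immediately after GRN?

Compare a few routes:
GRN - KEW - VLY - JCT: 21+4+9 = 34
GRN - TOR - ALP - JCT: 11+8+8 = 27
GRN - TOR - KEW - VLY - JCT: 11+2+4+9 = 26
The minimum is 26 min via GRN - TOR - KEW - VLY - JCT.
So from GRN the first move is to TOR.

TOR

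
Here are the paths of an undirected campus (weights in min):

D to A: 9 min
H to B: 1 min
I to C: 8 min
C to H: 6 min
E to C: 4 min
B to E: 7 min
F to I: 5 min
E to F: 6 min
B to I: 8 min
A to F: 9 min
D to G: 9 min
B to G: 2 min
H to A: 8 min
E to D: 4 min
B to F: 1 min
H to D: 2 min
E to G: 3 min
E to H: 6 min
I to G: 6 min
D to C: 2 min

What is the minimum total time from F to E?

Enumerating some paths:
F → B → H → E: 1+1+6 = 8
F → B → E: 1+7 = 8
F → B → H → D → E: 1+1+2+4 = 8
F → E: 6 = 6
Cheapest is F → E at 6 min.

6 min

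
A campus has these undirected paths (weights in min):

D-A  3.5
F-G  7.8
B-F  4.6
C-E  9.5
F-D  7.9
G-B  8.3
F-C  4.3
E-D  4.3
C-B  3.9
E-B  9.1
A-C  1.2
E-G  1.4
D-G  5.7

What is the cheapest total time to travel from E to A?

7.8 min

Running Dijkstra from E:
E: 0
G: 1.4  (via E)
D: 4.3  (via E)
A: 7.8  (via D)
Shortest route: E–D–A = 7.8 min.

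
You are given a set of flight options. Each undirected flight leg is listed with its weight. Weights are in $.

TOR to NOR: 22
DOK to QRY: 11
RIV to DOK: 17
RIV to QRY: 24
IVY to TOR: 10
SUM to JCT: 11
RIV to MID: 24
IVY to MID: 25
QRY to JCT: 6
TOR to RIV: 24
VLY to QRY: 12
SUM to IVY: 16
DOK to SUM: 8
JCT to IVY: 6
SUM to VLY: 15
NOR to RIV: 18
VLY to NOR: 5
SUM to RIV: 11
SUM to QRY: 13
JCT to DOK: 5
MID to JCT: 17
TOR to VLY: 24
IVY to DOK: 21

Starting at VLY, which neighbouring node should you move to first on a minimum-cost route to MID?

QRY

Compare a few routes:
VLY - QRY - JCT - MID: 12+6+17 = 35
VLY - SUM - JCT - MID: 15+11+17 = 43
VLY - SUM - DOK - JCT - MID: 15+8+5+17 = 45
Cheapest is VLY - QRY - JCT - MID at $35.
So from VLY the first move is to QRY.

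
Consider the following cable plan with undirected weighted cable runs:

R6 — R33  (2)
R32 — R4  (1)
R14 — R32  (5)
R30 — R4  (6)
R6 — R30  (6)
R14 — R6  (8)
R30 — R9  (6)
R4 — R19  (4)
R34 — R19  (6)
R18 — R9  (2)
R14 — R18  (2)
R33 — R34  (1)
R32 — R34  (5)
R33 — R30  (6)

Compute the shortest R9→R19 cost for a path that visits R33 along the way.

19

Shortest R9→R33: R9 → R30 → R33 = 12
Shortest R33→R19: R33 → R34 → R19 = 7
Total via R33: 12 + 7 = 19.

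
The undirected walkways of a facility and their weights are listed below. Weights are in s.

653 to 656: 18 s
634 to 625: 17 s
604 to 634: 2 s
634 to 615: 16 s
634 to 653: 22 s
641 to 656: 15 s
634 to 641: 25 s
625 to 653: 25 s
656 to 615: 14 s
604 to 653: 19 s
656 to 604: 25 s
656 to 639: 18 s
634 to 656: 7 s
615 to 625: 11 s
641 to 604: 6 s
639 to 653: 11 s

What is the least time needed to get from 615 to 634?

16 s

Shortest distances from 615:
615: 0
625: 11  (via 615)
656: 14  (via 615)
634: 16  (via 615)
Shortest route: 615 → 634 = 16 s.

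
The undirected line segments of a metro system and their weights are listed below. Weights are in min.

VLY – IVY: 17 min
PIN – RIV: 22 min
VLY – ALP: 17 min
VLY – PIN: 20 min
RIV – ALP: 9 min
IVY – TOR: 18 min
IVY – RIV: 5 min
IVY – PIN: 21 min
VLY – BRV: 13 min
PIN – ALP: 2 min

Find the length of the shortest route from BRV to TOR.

Shortest distances from BRV:
BRV: 0
VLY: 13  (via BRV)
ALP: 30  (via VLY)
IVY: 30  (via VLY)
PIN: 32  (via ALP)
RIV: 35  (via IVY)
TOR: 48  (via IVY)
Shortest route: BRV–VLY–IVY–TOR = 48 min.

48 min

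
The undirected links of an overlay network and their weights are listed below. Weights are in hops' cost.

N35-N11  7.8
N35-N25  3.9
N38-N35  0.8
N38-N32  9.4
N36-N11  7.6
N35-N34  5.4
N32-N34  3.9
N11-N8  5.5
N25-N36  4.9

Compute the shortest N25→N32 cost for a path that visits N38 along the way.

14.1 hops' cost

Best N25 to N38: N25 → N35 → N38 costing 4.7
Shortest N38→N32: N38 → N32 = 9.4
Total via N38: 4.7 + 9.4 = 14.1 hops' cost.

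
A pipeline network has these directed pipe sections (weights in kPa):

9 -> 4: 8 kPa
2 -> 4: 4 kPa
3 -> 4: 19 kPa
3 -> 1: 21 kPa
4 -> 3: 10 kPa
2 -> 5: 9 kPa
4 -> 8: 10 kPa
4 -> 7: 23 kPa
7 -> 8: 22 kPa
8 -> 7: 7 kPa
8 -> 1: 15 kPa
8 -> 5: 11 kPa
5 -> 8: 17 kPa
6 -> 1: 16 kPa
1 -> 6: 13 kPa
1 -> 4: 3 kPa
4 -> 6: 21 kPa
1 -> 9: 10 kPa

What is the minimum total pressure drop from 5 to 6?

Shortest distances from 5:
5: 0
8: 17  (via 5)
7: 24  (via 8)
1: 32  (via 8)
4: 35  (via 1)
9: 42  (via 1)
3: 45  (via 4)
6: 45  (via 1)
Shortest route: 5–8–1–6 = 45 kPa.

45 kPa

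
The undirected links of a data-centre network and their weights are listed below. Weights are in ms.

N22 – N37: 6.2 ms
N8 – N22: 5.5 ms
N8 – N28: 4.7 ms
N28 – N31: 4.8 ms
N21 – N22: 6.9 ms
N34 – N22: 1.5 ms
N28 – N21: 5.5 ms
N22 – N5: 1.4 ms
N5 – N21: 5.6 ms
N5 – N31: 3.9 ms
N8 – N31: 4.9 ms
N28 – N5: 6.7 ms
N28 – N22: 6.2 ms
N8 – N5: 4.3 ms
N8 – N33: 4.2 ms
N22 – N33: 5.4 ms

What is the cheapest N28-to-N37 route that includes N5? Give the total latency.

Shortest N28→N5: N28 → N5 = 6.7
Shortest N5→N37: N5 → N22 → N37 = 7.6
Total via N5: 6.7 + 7.6 = 14.3 ms.

14.3 ms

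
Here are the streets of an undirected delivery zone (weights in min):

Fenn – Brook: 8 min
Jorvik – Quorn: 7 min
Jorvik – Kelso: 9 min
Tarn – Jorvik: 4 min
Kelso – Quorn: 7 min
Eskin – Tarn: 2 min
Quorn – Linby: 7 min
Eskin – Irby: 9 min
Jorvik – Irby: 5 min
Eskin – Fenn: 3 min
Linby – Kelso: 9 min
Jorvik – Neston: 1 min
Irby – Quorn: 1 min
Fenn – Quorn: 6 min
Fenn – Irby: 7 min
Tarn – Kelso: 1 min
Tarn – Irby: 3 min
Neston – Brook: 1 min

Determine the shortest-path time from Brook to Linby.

15 min

Compare a few routes:
Brook → Neston → Jorvik → Tarn → Kelso → Linby: 1+1+4+1+9 = 16
Brook → Neston → Jorvik → Irby → Quorn → Linby: 1+1+5+1+7 = 15
Brook → Neston → Jorvik → Quorn → Linby: 1+1+7+7 = 16
Cheapest is Brook → Neston → Jorvik → Irby → Quorn → Linby at 15 min.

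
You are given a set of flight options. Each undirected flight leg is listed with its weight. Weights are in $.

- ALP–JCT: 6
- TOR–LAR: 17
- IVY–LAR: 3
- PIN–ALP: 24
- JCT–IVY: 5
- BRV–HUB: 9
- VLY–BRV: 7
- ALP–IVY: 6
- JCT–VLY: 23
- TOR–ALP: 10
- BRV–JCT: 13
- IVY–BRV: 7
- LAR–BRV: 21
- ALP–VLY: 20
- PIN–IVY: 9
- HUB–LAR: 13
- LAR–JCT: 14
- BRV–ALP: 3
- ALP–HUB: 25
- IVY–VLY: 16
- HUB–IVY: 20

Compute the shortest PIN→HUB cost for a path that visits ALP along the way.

Shortest PIN→ALP: PIN–IVY–ALP = 15
Shortest ALP→HUB: ALP–BRV–HUB = 12
Total via ALP: 15 + 12 = $27.

$27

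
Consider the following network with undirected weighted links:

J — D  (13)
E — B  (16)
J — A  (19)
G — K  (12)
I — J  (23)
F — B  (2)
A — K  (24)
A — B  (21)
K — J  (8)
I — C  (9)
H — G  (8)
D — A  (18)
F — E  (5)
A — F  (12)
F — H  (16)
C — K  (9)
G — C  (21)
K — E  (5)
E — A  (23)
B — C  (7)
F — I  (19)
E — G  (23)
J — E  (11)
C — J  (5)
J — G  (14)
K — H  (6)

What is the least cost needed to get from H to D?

27

Running Dijkstra from H:
H: 0
K: 6  (via H)
G: 8  (via H)
E: 11  (via K)
J: 14  (via K)
C: 15  (via K)
F: 16  (via H)
B: 18  (via F)
I: 24  (via C)
D: 27  (via J)
Shortest route: H → K → J → D = 27.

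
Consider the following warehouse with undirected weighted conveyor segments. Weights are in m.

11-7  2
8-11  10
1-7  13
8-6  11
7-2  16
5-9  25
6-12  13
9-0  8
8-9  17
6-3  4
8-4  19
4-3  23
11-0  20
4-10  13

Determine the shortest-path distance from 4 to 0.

Shortest distances from 4:
4: 0
10: 13  (via 4)
8: 19  (via 4)
3: 23  (via 4)
6: 27  (via 3)
11: 29  (via 8)
7: 31  (via 11)
9: 36  (via 8)
12: 40  (via 6)
0: 44  (via 9)
Shortest route: 4 → 8 → 9 → 0 = 44 m.

44 m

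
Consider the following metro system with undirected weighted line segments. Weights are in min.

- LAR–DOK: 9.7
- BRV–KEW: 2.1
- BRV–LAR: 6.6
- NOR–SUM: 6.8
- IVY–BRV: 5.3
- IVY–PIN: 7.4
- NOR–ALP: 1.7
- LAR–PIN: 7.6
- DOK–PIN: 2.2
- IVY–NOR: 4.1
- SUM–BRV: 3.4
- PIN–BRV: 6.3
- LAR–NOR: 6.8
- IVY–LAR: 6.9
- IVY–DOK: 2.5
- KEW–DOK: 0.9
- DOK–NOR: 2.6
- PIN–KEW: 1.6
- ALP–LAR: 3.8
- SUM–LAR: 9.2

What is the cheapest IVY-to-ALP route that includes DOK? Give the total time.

6.8 min

Best IVY to DOK: IVY → DOK costing 2.5
Best DOK to ALP: DOK → NOR → ALP costing 4.3
Total via DOK: 2.5 + 4.3 = 6.8 min.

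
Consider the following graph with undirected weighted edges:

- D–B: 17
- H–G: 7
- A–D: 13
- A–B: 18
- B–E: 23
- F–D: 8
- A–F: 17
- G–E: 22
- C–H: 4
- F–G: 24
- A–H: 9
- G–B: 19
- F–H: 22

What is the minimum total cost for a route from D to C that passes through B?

Best D to B: D → B costing 17
Best B to C: B → G → H → C costing 30
Total via B: 17 + 30 = 47.

47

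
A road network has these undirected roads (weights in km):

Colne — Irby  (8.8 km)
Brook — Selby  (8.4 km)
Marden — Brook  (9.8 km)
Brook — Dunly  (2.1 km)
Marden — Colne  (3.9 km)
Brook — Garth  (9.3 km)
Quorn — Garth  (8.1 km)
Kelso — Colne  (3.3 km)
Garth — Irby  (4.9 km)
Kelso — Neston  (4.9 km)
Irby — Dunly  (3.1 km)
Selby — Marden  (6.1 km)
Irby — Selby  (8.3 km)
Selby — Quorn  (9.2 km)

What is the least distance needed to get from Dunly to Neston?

20.1 km

Running Dijkstra from Dunly:
Dunly: 0
Brook: 2.1  (via Dunly)
Irby: 3.1  (via Dunly)
Garth: 8  (via Irby)
Selby: 10.5  (via Brook)
Colne: 11.9  (via Irby)
Marden: 11.9  (via Brook)
Kelso: 15.2  (via Colne)
Quorn: 16.1  (via Garth)
Neston: 20.1  (via Kelso)
Shortest route: Dunly–Irby–Colne–Kelso–Neston = 20.1 km.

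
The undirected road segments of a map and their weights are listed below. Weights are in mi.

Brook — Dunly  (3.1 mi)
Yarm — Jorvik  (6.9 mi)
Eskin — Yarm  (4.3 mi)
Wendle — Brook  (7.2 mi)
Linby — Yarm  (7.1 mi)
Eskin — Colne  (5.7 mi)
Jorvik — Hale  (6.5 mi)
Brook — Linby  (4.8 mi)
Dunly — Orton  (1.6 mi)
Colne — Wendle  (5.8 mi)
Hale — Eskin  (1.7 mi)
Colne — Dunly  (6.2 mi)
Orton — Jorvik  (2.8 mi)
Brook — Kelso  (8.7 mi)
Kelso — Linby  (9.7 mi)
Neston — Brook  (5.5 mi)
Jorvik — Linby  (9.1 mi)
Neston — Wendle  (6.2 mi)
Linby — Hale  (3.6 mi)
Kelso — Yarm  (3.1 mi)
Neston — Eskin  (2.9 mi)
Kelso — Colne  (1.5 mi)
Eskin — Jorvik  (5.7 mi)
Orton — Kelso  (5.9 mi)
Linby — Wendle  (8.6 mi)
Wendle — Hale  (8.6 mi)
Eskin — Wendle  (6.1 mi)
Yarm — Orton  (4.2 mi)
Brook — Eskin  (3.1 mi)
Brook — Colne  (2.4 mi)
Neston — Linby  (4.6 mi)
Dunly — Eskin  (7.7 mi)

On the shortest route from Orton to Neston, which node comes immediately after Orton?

Enumerating some paths:
Orton–Yarm–Eskin–Neston: 4.2+4.3+2.9 = 11.4
Orton–Dunly–Brook–Neston: 1.6+3.1+5.5 = 10.2
Orton–Dunly–Brook–Eskin–Neston: 1.6+3.1+3.1+2.9 = 10.7
Orton–Jorvik–Eskin–Neston: 2.8+5.7+2.9 = 11.4
Cheapest is Orton–Dunly–Brook–Neston at 10.2 mi.
So from Orton the first move is to Dunly.

Dunly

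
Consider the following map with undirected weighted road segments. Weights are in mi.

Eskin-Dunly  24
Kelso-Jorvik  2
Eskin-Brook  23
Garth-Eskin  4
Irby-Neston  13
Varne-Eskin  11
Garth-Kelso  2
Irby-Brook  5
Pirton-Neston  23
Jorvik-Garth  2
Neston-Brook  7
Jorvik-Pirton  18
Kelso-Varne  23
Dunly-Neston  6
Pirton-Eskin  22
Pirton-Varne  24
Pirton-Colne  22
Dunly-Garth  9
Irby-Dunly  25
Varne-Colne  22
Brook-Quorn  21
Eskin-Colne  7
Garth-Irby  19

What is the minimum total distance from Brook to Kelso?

24 mi

Shortest distances from Brook:
Brook: 0
Irby: 5  (via Brook)
Neston: 7  (via Brook)
Dunly: 13  (via Neston)
Quorn: 21  (via Brook)
Garth: 22  (via Dunly)
Eskin: 23  (via Brook)
Jorvik: 24  (via Garth)
Kelso: 24  (via Garth)
Shortest route: Brook–Neston–Dunly–Garth–Kelso = 24 mi.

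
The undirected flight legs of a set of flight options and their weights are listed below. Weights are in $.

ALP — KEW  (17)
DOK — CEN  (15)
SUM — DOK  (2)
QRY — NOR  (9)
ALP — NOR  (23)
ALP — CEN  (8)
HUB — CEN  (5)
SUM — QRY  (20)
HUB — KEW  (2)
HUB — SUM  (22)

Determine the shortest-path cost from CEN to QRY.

Shortest distances from CEN:
CEN: 0
HUB: 5  (via CEN)
KEW: 7  (via HUB)
ALP: 8  (via CEN)
DOK: 15  (via CEN)
SUM: 17  (via DOK)
NOR: 31  (via ALP)
QRY: 37  (via SUM)
Shortest route: CEN–DOK–SUM–QRY = $37.

$37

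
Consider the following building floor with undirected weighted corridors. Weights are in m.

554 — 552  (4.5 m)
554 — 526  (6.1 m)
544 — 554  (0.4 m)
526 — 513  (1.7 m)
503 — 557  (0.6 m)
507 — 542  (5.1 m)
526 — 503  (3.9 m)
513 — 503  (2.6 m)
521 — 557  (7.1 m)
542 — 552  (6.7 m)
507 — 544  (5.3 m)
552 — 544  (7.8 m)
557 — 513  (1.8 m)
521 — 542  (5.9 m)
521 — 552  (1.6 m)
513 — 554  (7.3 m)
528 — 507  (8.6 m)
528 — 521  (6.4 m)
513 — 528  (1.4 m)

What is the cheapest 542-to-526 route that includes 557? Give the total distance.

Best 542 to 557: 542–521–557 costing 13
Shortest 557→526: 557–513–526 = 3.5
Total via 557: 13 + 3.5 = 16.5 m.

16.5 m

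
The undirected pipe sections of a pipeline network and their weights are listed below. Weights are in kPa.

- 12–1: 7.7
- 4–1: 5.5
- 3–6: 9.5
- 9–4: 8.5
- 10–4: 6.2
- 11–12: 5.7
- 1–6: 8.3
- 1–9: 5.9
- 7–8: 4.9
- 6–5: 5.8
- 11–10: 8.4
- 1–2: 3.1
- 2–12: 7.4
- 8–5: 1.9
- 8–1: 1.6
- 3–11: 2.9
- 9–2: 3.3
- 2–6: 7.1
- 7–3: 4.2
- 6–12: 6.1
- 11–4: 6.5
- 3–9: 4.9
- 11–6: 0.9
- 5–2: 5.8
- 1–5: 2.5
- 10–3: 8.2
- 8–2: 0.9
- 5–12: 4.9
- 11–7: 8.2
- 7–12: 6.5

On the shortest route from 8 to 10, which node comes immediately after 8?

Compare a few routes:
8–5–1–4–10: 1.9+2.5+5.5+6.2 = 16.1
8–1–4–10: 1.6+5.5+6.2 = 13.3
8–2–1–4–10: 0.9+3.1+5.5+6.2 = 15.7
The minimum is 13.3 kPa via 8–1–4–10.
So from 8 the first move is to 1.

1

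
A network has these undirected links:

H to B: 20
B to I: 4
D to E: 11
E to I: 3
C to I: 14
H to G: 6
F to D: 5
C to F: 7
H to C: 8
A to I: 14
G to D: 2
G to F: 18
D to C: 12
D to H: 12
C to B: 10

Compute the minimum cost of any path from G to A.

Shortest distances from G:
G: 0
D: 2  (via G)
H: 6  (via G)
F: 7  (via D)
E: 13  (via D)
C: 14  (via D)
I: 16  (via E)
B: 20  (via I)
A: 30  (via I)
Shortest route: G–D–E–I–A = 30.

30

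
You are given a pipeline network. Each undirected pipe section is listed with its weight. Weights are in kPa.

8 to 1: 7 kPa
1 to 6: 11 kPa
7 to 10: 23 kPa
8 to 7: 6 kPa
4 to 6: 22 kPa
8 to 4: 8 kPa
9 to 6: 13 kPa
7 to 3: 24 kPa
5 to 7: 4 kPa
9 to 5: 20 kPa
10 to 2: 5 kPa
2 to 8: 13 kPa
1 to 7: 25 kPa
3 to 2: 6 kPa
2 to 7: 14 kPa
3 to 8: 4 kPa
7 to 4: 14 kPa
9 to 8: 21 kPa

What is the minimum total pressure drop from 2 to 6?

28 kPa

Running Dijkstra from 2:
2: 0
10: 5  (via 2)
3: 6  (via 2)
8: 10  (via 3)
7: 14  (via 2)
1: 17  (via 8)
4: 18  (via 8)
5: 18  (via 7)
6: 28  (via 1)
Shortest route: 2 → 3 → 8 → 1 → 6 = 28 kPa.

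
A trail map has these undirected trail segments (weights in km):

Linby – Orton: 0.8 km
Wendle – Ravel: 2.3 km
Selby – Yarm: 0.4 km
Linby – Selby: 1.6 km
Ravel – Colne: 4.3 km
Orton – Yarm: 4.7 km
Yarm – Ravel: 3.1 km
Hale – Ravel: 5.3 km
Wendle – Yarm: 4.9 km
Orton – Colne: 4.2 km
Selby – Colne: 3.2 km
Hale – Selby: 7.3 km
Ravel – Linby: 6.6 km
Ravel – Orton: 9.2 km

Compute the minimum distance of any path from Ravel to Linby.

Candidate routes:
Ravel–Yarm–Orton–Linby: 3.1+4.7+0.8 = 8.6
Ravel–Colne–Selby–Linby: 4.3+3.2+1.6 = 9.1
Ravel–Yarm–Selby–Linby: 3.1+0.4+1.6 = 5.1
Ravel–Linby: 6.6 = 6.6
The minimum is 5.1 km via Ravel–Yarm–Selby–Linby.

5.1 km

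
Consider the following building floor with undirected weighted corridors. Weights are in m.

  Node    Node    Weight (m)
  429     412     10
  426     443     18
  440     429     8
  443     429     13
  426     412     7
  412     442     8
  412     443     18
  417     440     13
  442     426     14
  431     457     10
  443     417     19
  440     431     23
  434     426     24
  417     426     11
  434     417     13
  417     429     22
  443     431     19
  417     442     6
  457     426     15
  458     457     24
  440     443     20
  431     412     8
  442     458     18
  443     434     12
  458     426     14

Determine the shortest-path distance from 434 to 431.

31 m

Settle nodes by increasing distance from 434:
434: 0
443: 12  (via 434)
417: 13  (via 434)
442: 19  (via 417)
426: 24  (via 434)
429: 25  (via 443)
440: 26  (via 417)
412: 27  (via 442)
431: 31  (via 443)
Shortest route: 434 → 443 → 431 = 31 m.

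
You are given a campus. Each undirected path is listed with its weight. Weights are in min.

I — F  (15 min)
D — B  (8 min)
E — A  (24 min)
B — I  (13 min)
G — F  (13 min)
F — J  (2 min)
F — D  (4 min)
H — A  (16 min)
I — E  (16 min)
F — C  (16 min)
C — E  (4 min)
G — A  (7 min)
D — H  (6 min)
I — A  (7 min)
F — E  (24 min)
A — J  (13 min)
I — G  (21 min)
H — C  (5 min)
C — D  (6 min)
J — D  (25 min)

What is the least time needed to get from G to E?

Compare a few routes:
G - A - E: 7+24 = 31
G - A - I - E: 7+7+16 = 30
G - F - D - C - E: 13+4+6+4 = 27
G - F - D - H - C - E: 13+4+6+5+4 = 32
Cheapest is G - F - D - C - E at 27 min.

27 min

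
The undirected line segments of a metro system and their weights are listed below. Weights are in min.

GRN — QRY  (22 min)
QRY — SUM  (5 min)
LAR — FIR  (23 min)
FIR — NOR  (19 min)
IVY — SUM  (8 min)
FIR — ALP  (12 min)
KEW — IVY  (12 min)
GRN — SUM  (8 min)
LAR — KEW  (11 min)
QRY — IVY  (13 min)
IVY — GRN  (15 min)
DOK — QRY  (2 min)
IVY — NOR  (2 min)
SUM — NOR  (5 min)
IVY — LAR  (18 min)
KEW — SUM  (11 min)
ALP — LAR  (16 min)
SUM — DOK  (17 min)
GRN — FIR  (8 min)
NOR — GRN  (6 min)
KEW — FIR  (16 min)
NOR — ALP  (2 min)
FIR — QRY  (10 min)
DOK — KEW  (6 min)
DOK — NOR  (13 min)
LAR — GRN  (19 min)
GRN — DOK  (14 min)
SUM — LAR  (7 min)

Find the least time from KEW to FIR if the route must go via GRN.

Shortest KEW→GRN: KEW → SUM → GRN = 19
Shortest GRN→FIR: GRN → FIR = 8
Total via GRN: 19 + 8 = 27 min.

27 min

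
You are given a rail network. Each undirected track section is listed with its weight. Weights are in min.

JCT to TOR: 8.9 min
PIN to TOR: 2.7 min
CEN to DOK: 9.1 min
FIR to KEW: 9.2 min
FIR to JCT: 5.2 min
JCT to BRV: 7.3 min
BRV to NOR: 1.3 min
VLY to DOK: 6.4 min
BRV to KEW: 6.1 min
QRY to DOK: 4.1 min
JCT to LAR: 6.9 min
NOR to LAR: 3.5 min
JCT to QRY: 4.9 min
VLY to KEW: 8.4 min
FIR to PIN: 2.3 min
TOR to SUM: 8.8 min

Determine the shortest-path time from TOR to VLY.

22.6 min

Running Dijkstra from TOR:
TOR: 0
PIN: 2.7  (via TOR)
FIR: 5  (via PIN)
SUM: 8.8  (via TOR)
JCT: 8.9  (via TOR)
QRY: 13.8  (via JCT)
KEW: 14.2  (via FIR)
LAR: 15.8  (via JCT)
BRV: 16.2  (via JCT)
NOR: 17.5  (via BRV)
DOK: 17.9  (via QRY)
VLY: 22.6  (via KEW)
Shortest route: TOR–PIN–FIR–KEW–VLY = 22.6 min.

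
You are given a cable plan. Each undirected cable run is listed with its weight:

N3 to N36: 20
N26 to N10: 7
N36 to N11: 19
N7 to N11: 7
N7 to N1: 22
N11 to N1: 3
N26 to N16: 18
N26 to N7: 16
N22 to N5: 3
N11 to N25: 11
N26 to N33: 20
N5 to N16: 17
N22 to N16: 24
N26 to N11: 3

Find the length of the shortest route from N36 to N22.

60

Enumerating some paths:
N36 - N11 - N7 - N26 - N16 - N22: 19+7+16+18+24 = 84
N36 - N11 - N26 - N16 - N22: 19+3+18+24 = 64
N36 - N11 - N26 - N16 - N5 - N22: 19+3+18+17+3 = 60
N36 - N11 - N7 - N26 - N16 - N5 - N22: 19+7+16+18+17+3 = 80
The minimum is 60 via N36 - N11 - N26 - N16 - N5 - N22.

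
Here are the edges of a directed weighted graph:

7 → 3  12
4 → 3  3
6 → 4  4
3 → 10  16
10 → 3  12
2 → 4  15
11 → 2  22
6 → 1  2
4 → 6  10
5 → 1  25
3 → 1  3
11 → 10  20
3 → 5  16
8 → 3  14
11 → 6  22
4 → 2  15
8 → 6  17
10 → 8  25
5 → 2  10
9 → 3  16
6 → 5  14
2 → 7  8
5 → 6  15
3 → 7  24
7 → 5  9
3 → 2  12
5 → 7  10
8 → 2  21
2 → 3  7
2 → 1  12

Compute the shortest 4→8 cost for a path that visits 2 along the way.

Best 4 to 2: 4–2 costing 15
Shortest 2→8: 2–3–10–8 = 48
Total via 2: 15 + 48 = 63.

63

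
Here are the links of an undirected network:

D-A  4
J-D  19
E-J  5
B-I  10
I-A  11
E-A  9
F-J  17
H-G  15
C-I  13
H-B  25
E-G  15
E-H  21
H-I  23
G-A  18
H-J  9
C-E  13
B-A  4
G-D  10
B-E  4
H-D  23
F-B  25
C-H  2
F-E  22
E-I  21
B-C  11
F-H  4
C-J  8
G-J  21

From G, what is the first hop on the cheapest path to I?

D

Candidate routes:
G–D–A–I: 10+4+11 = 25
G–D–A–B–I: 10+4+4+10 = 28
The minimum is 25 via G–D–A–I.
So from G the first move is to D.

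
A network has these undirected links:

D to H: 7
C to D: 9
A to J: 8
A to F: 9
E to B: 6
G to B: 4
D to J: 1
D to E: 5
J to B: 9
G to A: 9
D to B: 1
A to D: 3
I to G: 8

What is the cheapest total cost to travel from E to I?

18

Shortest distances from E:
E: 0
D: 5  (via E)
B: 6  (via E)
J: 6  (via D)
A: 8  (via D)
G: 10  (via B)
H: 12  (via D)
C: 14  (via D)
F: 17  (via A)
I: 18  (via G)
Shortest route: E → B → G → I = 18.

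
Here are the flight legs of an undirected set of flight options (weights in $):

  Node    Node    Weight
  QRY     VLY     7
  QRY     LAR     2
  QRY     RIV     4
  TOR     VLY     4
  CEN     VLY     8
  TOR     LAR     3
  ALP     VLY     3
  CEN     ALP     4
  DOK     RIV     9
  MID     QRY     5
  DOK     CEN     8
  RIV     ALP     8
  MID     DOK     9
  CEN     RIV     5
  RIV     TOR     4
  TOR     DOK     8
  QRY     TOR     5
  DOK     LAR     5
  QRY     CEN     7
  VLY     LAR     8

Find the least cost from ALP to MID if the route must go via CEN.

$16

Shortest ALP→CEN: ALP → CEN = 4
Shortest CEN→MID: CEN → QRY → MID = 12
Total via CEN: 4 + 12 = $16.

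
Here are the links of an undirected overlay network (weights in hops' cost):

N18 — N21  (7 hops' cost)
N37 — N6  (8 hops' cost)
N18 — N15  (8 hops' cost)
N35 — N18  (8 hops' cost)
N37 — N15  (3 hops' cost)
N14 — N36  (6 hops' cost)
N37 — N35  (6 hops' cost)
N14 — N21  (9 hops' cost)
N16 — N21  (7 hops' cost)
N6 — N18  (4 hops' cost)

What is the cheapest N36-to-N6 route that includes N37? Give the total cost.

41 hops' cost

Best N36 to N37: N36–N14–N21–N18–N15–N37 costing 33
Shortest N37→N6: N37–N6 = 8
Total via N37: 33 + 8 = 41 hops' cost.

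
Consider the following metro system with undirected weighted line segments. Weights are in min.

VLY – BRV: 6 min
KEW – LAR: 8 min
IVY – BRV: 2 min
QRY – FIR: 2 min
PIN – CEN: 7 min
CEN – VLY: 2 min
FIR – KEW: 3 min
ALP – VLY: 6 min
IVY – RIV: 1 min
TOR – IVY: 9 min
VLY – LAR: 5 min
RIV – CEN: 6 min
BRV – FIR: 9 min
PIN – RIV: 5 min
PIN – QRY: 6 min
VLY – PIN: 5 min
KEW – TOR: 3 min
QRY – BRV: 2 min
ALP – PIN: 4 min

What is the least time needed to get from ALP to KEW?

Candidate routes:
ALP–VLY–BRV–QRY–FIR–KEW: 6+6+2+2+3 = 19
ALP–PIN–QRY–FIR–KEW: 4+6+2+3 = 15
ALP–VLY–LAR–KEW: 6+5+8 = 19
ALP–PIN–RIV–IVY–BRV–QRY–FIR–KEW: 4+5+1+2+2+2+3 = 19
Cheapest is ALP–PIN–QRY–FIR–KEW at 15 min.

15 min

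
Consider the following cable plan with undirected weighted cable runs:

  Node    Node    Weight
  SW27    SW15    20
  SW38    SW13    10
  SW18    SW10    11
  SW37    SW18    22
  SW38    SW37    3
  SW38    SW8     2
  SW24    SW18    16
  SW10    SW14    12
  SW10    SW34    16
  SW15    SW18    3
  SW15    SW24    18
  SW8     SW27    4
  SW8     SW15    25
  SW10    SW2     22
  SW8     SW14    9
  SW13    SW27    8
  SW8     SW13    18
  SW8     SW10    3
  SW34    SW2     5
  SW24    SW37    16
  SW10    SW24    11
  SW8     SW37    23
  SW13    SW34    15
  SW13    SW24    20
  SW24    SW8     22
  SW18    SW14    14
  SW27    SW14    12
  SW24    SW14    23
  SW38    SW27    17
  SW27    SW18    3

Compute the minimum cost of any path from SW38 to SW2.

26

Shortest distances from SW38:
SW38: 0
SW8: 2  (via SW38)
SW37: 3  (via SW38)
SW10: 5  (via SW8)
SW27: 6  (via SW8)
SW18: 9  (via SW27)
SW13: 10  (via SW38)
SW14: 11  (via SW8)
SW15: 12  (via SW18)
SW24: 16  (via SW10)
SW34: 21  (via SW10)
SW2: 26  (via SW34)
Shortest route: SW38–SW8–SW10–SW34–SW2 = 26.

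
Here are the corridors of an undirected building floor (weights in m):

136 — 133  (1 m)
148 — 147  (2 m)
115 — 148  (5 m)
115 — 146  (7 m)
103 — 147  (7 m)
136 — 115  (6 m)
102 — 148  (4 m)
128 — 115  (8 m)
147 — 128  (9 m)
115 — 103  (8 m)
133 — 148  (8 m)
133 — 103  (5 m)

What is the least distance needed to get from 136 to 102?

13 m

Shortest distances from 136:
136: 0
133: 1  (via 136)
115: 6  (via 136)
103: 6  (via 133)
148: 9  (via 133)
147: 11  (via 148)
146: 13  (via 115)
102: 13  (via 148)
Shortest route: 136–133–148–102 = 13 m.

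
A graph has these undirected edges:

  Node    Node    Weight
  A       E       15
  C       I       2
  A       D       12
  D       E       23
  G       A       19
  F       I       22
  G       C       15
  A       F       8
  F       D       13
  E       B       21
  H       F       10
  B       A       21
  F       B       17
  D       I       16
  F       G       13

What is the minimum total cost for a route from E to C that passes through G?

49

Shortest E→G: E → A → G = 34
Shortest G→C: G → C = 15
Total via G: 34 + 15 = 49.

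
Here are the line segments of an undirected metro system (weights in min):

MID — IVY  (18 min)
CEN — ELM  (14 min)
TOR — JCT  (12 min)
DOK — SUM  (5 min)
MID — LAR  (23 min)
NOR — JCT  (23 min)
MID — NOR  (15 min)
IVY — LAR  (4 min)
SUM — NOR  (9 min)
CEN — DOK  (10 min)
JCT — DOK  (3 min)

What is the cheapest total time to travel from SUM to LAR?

Compare a few routes:
SUM → NOR → MID → IVY → LAR: 9+15+18+4 = 46
SUM → NOR → MID → LAR: 9+15+23 = 47
The minimum is 46 min via SUM → NOR → MID → IVY → LAR.

46 min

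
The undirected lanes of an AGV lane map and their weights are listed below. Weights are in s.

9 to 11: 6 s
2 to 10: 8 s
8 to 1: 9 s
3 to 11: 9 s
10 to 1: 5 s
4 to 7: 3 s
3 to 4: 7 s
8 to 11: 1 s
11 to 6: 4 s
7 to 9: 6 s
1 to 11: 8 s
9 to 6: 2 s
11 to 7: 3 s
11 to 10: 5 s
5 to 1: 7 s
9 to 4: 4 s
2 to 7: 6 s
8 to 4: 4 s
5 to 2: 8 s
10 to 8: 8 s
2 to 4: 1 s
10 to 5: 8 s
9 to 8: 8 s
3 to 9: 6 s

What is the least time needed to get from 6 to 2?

7 s

Running Dijkstra from 6:
6: 0
9: 2  (via 6)
11: 4  (via 6)
8: 5  (via 11)
4: 6  (via 9)
2: 7  (via 4)
Shortest route: 6–9–4–2 = 7 s.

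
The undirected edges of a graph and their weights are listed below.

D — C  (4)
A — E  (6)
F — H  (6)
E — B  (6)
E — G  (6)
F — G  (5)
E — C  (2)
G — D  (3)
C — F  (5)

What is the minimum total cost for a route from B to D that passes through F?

21

Best B to F: B → E → C → F costing 13
Best F to D: F → G → D costing 8
Total via F: 13 + 8 = 21.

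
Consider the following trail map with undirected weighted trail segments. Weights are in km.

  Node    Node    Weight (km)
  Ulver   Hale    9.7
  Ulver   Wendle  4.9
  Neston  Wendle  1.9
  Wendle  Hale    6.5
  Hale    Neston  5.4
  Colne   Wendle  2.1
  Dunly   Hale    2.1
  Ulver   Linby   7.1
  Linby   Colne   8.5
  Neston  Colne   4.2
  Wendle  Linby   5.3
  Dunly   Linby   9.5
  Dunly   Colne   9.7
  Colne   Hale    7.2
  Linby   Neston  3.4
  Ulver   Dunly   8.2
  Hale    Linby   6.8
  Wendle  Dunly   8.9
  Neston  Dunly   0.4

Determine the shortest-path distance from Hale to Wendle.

4.4 km

Shortest distances from Hale:
Hale: 0
Dunly: 2.1  (via Hale)
Neston: 2.5  (via Dunly)
Wendle: 4.4  (via Neston)
Shortest route: Hale–Dunly–Neston–Wendle = 4.4 km.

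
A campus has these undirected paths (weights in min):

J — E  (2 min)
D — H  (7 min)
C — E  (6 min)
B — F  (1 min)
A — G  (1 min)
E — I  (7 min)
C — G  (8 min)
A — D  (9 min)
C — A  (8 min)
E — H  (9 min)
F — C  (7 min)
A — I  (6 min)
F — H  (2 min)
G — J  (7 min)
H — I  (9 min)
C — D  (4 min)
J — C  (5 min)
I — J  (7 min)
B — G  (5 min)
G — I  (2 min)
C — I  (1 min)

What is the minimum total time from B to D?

10 min

Running Dijkstra from B:
B: 0
F: 1  (via B)
H: 3  (via F)
G: 5  (via B)
A: 6  (via G)
I: 7  (via G)
C: 8  (via F)
D: 10  (via H)
Shortest route: B–F–H–D = 10 min.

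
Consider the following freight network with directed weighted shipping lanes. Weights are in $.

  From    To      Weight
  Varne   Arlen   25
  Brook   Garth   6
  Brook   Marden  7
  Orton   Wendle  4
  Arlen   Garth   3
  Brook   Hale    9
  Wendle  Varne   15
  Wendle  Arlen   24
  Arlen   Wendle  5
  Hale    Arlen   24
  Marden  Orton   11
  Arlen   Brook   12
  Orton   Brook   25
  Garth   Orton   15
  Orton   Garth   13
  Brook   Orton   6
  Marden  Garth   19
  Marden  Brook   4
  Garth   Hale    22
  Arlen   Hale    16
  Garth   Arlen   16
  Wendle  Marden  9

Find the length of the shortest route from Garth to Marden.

$28

Running Dijkstra from Garth:
Garth: 0
Orton: 15  (via Garth)
Arlen: 16  (via Garth)
Wendle: 19  (via Orton)
Hale: 22  (via Garth)
Marden: 28  (via Wendle)
Shortest route: Garth–Orton–Wendle–Marden = $28.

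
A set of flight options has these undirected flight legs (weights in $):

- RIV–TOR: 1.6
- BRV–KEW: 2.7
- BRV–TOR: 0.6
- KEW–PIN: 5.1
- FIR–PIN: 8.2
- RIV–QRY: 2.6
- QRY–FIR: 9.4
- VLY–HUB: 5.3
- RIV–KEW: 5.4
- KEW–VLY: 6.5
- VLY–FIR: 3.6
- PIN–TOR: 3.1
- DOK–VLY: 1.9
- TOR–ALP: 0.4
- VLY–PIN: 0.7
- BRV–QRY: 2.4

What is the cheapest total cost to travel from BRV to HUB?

Shortest distances from BRV:
BRV: 0
TOR: 0.6  (via BRV)
ALP: 1  (via TOR)
RIV: 2.2  (via TOR)
QRY: 2.4  (via BRV)
KEW: 2.7  (via BRV)
PIN: 3.7  (via TOR)
VLY: 4.4  (via PIN)
DOK: 6.3  (via VLY)
FIR: 8  (via VLY)
HUB: 9.7  (via VLY)
Shortest route: BRV → TOR → PIN → VLY → HUB = $9.7.

$9.7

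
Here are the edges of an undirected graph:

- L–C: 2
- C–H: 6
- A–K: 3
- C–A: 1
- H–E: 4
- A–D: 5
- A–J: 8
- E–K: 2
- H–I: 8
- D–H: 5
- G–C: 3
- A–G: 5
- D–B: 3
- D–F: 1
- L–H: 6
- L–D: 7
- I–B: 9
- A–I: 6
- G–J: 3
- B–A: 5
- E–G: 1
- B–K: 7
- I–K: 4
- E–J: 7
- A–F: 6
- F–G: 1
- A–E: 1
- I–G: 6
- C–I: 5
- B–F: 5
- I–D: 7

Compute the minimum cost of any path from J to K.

Compare a few routes:
J–G–E–A–K: 3+1+1+3 = 8
J–G–E–K: 3+1+2 = 6
J–E–K: 7+2 = 9
Cheapest is J–G–E–K at 6.

6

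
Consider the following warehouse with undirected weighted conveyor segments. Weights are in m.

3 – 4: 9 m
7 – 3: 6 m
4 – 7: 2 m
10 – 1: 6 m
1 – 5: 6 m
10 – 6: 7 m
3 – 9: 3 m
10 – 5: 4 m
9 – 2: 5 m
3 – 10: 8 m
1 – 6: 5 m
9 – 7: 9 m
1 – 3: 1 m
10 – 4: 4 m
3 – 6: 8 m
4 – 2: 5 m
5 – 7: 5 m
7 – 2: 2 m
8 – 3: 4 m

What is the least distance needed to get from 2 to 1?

9 m

Compare a few routes:
2 → 7 → 3 → 1: 2+6+1 = 9
2 → 7 → 5 → 1: 2+5+6 = 13
The minimum is 9 m via 2 → 7 → 3 → 1.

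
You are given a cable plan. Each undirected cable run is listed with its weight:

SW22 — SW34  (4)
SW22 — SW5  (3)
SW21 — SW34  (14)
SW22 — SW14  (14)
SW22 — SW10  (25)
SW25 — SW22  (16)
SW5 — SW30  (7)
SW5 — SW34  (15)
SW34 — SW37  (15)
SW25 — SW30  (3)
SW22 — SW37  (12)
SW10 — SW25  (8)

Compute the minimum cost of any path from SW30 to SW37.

22

Settle nodes by increasing distance from SW30:
SW30: 0
SW25: 3  (via SW30)
SW5: 7  (via SW30)
SW22: 10  (via SW5)
SW10: 11  (via SW25)
SW34: 14  (via SW22)
SW37: 22  (via SW22)
Shortest route: SW30 → SW5 → SW22 → SW37 = 22.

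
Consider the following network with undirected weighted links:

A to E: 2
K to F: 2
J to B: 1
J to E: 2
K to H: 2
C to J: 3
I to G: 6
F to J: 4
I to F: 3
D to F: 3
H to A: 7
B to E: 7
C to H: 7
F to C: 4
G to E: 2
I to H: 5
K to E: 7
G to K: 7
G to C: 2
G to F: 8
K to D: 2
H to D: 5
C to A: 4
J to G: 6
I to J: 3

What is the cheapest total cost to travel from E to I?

5

Compare a few routes:
E–J–I: 2+3 = 5
E–G–I: 2+6 = 8
Cheapest is E–J–I at 5.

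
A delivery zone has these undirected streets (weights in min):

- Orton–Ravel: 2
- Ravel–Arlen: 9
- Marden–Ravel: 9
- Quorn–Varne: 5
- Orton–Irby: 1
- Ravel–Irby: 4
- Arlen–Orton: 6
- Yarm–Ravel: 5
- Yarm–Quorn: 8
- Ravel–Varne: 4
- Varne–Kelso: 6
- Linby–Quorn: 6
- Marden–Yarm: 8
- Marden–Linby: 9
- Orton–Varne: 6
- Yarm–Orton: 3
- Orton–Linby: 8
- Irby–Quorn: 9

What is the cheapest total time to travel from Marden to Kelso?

19 min

Running Dijkstra from Marden:
Marden: 0
Yarm: 8  (via Marden)
Linby: 9  (via Marden)
Ravel: 9  (via Marden)
Orton: 11  (via Yarm)
Irby: 12  (via Orton)
Varne: 13  (via Ravel)
Quorn: 15  (via Linby)
Arlen: 17  (via Orton)
Kelso: 19  (via Varne)
Shortest route: Marden–Ravel–Varne–Kelso = 19 min.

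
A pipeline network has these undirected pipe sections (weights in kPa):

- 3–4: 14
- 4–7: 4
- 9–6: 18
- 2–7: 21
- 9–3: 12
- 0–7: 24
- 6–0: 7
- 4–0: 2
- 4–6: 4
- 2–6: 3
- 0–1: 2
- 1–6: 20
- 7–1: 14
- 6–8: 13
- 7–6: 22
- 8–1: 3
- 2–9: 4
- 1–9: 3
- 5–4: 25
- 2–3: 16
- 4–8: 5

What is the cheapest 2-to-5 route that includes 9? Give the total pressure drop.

36 kPa

Shortest 2→9: 2 → 9 = 4
Best 9 to 5: 9 → 1 → 0 → 4 → 5 costing 32
Total via 9: 4 + 32 = 36 kPa.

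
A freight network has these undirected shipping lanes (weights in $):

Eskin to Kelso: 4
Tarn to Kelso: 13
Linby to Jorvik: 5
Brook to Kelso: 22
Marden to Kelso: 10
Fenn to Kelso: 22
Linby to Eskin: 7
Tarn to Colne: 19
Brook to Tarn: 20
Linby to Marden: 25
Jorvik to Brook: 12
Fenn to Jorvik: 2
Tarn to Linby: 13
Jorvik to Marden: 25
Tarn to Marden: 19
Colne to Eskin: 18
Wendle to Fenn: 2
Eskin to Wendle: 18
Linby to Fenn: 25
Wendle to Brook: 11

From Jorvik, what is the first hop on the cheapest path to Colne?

Candidate routes:
Jorvik - Linby - Eskin - Colne: 5+7+18 = 30
Jorvik - Fenn - Kelso - Eskin - Colne: 2+22+4+18 = 46
Jorvik - Fenn - Wendle - Eskin - Colne: 2+2+18+18 = 40
Jorvik - Linby - Tarn - Colne: 5+13+19 = 37
The minimum is $30 via Jorvik - Linby - Eskin - Colne.
So from Jorvik the first move is to Linby.

Linby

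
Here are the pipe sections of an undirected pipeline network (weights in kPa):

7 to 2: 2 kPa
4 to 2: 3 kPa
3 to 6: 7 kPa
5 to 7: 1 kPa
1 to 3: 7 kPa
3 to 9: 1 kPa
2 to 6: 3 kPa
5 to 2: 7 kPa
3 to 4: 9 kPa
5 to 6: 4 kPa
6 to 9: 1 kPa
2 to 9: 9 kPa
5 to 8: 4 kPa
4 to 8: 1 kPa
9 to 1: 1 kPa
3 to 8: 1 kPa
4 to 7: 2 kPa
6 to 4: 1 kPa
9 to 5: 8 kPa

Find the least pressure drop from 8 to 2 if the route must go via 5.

Shortest 8→5: 8–5 = 4
Shortest 5→2: 5–7–2 = 3
Total via 5: 4 + 3 = 7 kPa.

7 kPa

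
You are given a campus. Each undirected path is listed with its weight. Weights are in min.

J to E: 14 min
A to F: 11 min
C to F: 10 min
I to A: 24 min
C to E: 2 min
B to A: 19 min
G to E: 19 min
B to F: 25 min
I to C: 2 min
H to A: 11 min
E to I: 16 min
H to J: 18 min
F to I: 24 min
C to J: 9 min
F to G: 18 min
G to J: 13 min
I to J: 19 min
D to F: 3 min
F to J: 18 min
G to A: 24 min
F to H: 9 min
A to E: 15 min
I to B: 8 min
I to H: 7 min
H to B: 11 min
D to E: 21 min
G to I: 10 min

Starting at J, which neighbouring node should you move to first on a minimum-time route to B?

Candidate routes:
J - C - I - B: 9+2+8 = 19
J - E - C - I - B: 14+2+2+8 = 26
The minimum is 19 min via J - C - I - B.
So from J the first move is to C.

C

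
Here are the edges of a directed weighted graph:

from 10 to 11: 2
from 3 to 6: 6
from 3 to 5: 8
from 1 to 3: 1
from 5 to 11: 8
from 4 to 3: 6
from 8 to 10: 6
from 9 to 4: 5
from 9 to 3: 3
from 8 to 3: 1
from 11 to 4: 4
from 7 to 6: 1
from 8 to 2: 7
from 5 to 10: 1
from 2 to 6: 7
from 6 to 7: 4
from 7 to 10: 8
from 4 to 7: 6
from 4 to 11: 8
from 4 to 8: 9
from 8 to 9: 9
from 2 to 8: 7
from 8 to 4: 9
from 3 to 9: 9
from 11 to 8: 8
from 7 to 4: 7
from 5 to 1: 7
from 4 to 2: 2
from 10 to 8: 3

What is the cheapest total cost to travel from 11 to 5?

Candidate routes:
11 - 4 - 3 - 5: 4+6+8 = 18
11 - 4 - 2 - 8 - 3 - 5: 4+2+7+1+8 = 22
11 - 8 - 3 - 5: 8+1+8 = 17
11 - 4 - 8 - 3 - 5: 4+9+1+8 = 22
The minimum is 17 via 11 - 8 - 3 - 5.

17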